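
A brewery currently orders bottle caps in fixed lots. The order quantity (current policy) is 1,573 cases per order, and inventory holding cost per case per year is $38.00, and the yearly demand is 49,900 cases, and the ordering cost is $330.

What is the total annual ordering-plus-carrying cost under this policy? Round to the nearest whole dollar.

Ordering: D/Q × S = 49,900/1,573 × $330 = $10,468.53
Holding:  Q/2 × H = 1,573/2 × $38 = $29,887.00
Total = $10,468.53 + $29,887.00 = $40,355.53

$40,356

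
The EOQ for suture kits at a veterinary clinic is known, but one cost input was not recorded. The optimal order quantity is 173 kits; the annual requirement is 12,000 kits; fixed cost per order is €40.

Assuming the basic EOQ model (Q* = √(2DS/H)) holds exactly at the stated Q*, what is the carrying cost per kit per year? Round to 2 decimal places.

EOQ relation: Q² = 2DS/H, so rearrange for the unknown.
H = 2DS / Q² = 2 × 12,000 × 40 / 173² = 32.0759

€32.08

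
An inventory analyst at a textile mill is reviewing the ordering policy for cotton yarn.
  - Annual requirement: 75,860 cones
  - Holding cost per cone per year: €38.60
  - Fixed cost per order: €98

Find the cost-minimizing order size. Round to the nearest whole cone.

621 cones

Q* = √(2·D·S / H) = √(2·75,860·98 / 38.6) = √385,195.9 ≈ 620.64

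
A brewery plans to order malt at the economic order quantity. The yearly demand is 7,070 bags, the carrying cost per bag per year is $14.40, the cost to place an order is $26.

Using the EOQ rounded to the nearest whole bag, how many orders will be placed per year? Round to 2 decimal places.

44.19 orders per year

EOQ = √(2DS/H) = √(2 × 7,070 × 26 / 14.4)
    = √(25,530.56) ≈ 159.78 → Q = 160
N = D/Q = 7,070/160 ≈ 44.188 orders/yr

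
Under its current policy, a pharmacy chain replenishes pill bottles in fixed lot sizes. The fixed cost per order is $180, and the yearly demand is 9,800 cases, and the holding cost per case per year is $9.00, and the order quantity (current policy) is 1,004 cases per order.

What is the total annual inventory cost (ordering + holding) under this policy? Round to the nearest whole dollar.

$6,275

Orders/yr = 9,800/1,004 = 9.761; ordering cost = 9.761 × $180 = $1,756.97
Average inventory = 1,004/2 = 502; holding cost = 502 × $9 = $4,518.00
Total = $1,756.97 + $4,518.00 = $6,274.97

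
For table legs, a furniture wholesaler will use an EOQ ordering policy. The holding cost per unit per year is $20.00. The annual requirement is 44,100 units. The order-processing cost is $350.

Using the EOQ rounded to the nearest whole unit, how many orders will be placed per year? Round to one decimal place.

35.5 orders per year

Q* = √(2·D·S / H) = √(2·44,100·350 / 20) = √1,543,500.0 ≈ 1,242.38 → Q = 1,242
N = D/Q = 44,100/1,242 ≈ 35.507 orders/yr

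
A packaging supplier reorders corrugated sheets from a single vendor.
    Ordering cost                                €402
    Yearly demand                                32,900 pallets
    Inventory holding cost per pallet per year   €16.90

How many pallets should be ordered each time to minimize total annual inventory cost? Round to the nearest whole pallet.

1,251 pallets

2DS/H = 2·32,900·402/16.9 = 1,565,183.43
EOQ = √1,565,183.43 ≈ 1,251.07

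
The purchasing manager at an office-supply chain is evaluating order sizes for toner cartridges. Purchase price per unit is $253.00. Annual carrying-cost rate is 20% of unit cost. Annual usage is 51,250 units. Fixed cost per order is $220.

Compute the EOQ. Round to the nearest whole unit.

668 units

H = i·C = 0.2 × $253 = $50.6000 per unit-year
EOQ = √(2DS/H) = √(2 × 51,250 × 220 / 50.6)
    = √(445,652.17) ≈ 667.57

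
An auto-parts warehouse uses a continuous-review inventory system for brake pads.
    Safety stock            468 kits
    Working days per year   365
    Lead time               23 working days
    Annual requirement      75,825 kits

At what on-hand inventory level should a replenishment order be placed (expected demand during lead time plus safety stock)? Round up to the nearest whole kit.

5,247 kits

Daily demand d = 75,825 / 365 = 207.740 kits/day
Demand during lead time = 207.740 × 23 = 4,778.01
Reorder point = 4,778.01 + 468 = 5,246.01 → round up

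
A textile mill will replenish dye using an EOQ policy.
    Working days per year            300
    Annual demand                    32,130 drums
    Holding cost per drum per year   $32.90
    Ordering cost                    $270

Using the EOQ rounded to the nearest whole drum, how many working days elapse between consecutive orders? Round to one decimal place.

6.8 days

EOQ = √(2DS/H) = √(2 × 32,130 × 270 / 32.9)
    = √(527,361.70) ≈ 726.20 → Q = 726 drums
Cycle time = (working days × Q)/D = (300 × 726) / 32,130 = 6.779 days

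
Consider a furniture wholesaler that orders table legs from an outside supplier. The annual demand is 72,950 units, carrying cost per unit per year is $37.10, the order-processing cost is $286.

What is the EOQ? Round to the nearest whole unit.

EOQ = √(2DS/H) = √(2 × 72,950 × 286 / 37.1)
    = √(1,124,727.76) ≈ 1,060.53

1,061 units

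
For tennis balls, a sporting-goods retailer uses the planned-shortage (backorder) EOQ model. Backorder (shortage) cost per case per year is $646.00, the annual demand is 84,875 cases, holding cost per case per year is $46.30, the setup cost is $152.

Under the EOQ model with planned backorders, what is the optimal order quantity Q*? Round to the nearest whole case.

773 cases

Q* = √(2DS/H) · √((H + b)/b)
   = √(2 × 84,875 × 152 / 46.3) · √((46.3 + 646) / 646)
   = 746.511 × 1.0352 ≈ 772.80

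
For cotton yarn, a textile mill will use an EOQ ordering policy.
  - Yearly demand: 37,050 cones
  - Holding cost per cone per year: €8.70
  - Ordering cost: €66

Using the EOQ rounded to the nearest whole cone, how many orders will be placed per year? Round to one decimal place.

Q* = √(2·D·S / H) = √(2·37,050·66 / 8.7) = √562,137.9 ≈ 749.76 → Q = 750
Orders per year = D/Q = 37,050 / 750 = 49.400

49.4 orders per year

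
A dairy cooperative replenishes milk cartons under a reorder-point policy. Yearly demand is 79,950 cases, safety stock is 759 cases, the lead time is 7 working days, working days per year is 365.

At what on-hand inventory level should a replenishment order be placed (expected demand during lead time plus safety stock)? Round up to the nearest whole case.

Daily demand d = 79,950 / 365 = 219.041 cases/day
Demand during lead time = 219.041 × 7 = 1,533.29
Reorder point = 1,533.29 + 759 = 2,292.29 → round up

2,293 cases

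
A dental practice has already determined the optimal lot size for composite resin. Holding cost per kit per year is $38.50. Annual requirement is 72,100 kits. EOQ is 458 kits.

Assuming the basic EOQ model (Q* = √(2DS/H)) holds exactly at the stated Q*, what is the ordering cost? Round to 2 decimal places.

EOQ relation: Q² = 2DS/H, so rearrange for the unknown.
S = Q²H / (2D) = 458² × 38.5 / (2 × 72,100) = 56.0050

$56.00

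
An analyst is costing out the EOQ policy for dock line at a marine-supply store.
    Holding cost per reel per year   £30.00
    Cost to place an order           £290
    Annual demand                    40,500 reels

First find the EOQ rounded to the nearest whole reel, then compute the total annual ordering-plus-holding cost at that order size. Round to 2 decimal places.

£26,546.19

2DS/H = 2·40,500·290/30 = 783,000.00
EOQ = √783,000.00 ≈ 884.87 → Q = 885 reels
Orders/yr = 40,500/885 = 45.763; ordering cost = 45.763 × £290 = £13,271.19
Average inventory = 885/2 = 442.5; holding cost = 442.5 × £30 = £13,275.00
Total = £13,271.19 + £13,275.00 = £26,546.19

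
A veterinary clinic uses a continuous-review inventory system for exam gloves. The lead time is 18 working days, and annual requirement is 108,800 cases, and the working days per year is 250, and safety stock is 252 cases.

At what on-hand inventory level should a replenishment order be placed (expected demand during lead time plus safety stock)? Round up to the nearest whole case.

Daily demand d = 108,800 / 250 = 435.200 cases/day
Demand during lead time = 435.200 × 18 = 7,833.60
Reorder point = 7,833.60 + 252 = 8,085.60 → round up

8,086 cases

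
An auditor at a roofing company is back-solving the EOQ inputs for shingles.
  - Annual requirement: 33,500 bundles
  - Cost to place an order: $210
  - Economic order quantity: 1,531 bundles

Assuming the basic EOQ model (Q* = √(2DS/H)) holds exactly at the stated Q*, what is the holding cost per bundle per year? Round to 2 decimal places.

$6.00

EOQ relation: Q² = 2DS/H, so rearrange for the unknown.
H = 2DS / Q² = 2 × 33,500 × 210 / 1,531² = 6.0027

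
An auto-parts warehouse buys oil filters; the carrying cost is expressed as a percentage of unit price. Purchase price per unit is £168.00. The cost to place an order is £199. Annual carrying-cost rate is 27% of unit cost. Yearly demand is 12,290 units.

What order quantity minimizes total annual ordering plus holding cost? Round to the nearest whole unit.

328 units

Holding cost per unit per year: H = 27% × £168 = £45.3600
EOQ = √(2DS/H) = √(2 × 12,290 × 199 / 45.36)
    = √(107,835.54) ≈ 328.38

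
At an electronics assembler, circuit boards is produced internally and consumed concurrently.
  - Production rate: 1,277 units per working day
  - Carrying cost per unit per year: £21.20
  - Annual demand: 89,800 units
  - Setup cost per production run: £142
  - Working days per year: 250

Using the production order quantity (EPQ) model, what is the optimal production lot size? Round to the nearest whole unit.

1,294 units

Daily demand d = 89,800/250 = 359.200; p = 1277; 1 − d/p = 0.71872
EPQ = √(2DS / (H(1 − d/p)))
    = √(2 × 89,800 × 142 / (21.2 × 0.71872)) ≈ 1,293.75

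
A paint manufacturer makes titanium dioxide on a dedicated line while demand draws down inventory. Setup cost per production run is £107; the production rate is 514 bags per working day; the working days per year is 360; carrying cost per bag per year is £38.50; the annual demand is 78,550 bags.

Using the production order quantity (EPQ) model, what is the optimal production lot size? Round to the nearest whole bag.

d = 78,550/360 = 218.1944 bags/day;  effective holding cost H(1 − d/p) = 38.5·(1 − 218.1944/514) = 22.15664
Q* = √(2DS / H_eff) = √(2·78,550·107 / 22.15664) ≈ 871.02

871 bags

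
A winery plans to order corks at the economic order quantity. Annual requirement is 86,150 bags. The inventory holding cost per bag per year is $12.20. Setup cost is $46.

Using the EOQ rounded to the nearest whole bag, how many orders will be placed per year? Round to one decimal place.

106.9 orders per year

Optimal lot size Q* = (2 × 86,150 × $46 / $12.2)^½ ≈ 806.01 → Q = 806
N = D/Q = 86,150/806 ≈ 106.886 orders/yr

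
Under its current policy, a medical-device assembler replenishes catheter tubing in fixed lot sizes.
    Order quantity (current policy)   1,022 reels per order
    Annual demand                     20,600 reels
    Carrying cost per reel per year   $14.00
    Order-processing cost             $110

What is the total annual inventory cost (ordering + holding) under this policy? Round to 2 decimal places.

$9,371.22

Annual ordering cost = (D/Q)·S = (20,600/1,022) × 110 = $2,217.22
Annual holding cost  = (Q/2)·H = (1,022/2) × 14 = $7,154.00
Total = $2,217.22 + $7,154.00 = $9,371.22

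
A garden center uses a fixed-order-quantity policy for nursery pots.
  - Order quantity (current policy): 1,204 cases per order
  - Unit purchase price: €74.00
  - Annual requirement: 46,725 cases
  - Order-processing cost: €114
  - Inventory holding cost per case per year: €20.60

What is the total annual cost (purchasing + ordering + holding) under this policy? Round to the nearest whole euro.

Ordering: D/Q × S = 46,725/1,204 × €114 = €4,424.13
Holding:  Q/2 × H = 1,204/2 × €20.6 = €12,401.20
Purchase cost = D·C = 46,725 × 74 = €3,457,650.00
Total = €4,424.13 + €12,401.20 + €3,457,650.00 = €3,474,475.33

€3,474,475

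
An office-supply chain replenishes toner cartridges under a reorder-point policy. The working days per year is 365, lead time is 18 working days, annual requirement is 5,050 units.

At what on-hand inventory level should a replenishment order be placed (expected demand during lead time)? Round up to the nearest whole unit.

Daily demand d = 5,050 / 365 = 13.836 units/day
Demand during lead time = 13.836 × 18 = 249.04
Reorder point = 249.04 → round up

250 units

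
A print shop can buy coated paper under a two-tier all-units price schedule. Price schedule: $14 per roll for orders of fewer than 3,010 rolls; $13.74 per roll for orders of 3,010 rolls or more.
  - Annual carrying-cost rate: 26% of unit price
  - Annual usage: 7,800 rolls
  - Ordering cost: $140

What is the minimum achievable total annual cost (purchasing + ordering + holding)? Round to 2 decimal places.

H₁ = 26%×$14 = $3.6400;  H₂ = 26%×$13.74 = $3.5724
EOQ₁ = √(2×7,800×140/3.6400) = 774.60  (< 3,010, feasible at tier 1)
EOQ₂ = √(2×7,800×140/3.5724) = 781.89  (< 3,010 → use Q = 3,010 at tier-2 price)
TC(tier 1 (EOQ₁), Q≈774.6) = $112,019.53
TC(tier 2, Q≈3,010.0) = $112,911.25
Minimum at tier 1 (EOQ₁): $112,019.53

$112,019.53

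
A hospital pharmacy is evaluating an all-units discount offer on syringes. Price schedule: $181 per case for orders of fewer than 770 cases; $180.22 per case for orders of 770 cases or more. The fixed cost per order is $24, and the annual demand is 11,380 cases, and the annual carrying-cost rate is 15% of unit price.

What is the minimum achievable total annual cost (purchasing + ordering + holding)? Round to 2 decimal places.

$2,061,666.01

H₁ = 15%×$181 = $27.1500;  H₂ = 15%×$180.22 = $27.0330
EOQ₁ = √(2×11,380×24/27.1500) = 141.84  (< 770, feasible at tier 1)
EOQ₂ = √(2×11,380×24/27.0330) = 142.15  (< 770 → use Q = 770 at tier-2 price)
TC(tier 1 (EOQ₁), Q≈141.8) = $2,063,631.03
TC(tier 2, Q≈770.0) = $2,061,666.01
Minimum at tier 2: $2,061,666.01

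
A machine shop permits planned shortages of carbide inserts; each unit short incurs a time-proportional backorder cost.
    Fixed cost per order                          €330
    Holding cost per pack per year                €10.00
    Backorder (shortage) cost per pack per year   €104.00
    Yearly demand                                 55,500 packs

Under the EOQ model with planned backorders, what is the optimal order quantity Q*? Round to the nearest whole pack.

2,004 packs

Basic EOQ = √(2·55,500·330/10) = 1,913.897
Backorder adjustment √((H+b)/b) = √((10+104)/104) = 1.0470
Q* = 1,913.897 × 1.0470 ≈ 2,003.80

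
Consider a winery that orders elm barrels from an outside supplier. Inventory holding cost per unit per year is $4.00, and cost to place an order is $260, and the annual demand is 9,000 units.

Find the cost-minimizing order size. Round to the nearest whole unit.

1,082 units

Optimal lot size Q* = (2 × 9,000 × $260 / $4)^½ ≈ 1,081.67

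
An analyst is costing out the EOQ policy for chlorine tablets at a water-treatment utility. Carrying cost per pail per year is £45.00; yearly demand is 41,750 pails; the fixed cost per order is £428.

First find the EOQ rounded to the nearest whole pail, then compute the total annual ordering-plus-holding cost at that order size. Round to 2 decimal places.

£40,102.49

EOQ = √(2DS/H) = √(2 × 41,750 × 428 / 45)
    = √(794,177.78) ≈ 891.17 → Q = 891 pails
Orders/yr = 41,750/891 = 46.857; ordering cost = 46.857 × £428 = £20,054.99
Average inventory = 891/2 = 445.5; holding cost = 445.5 × £45 = £20,047.50
Total = £20,054.99 + £20,047.50 = £40,102.49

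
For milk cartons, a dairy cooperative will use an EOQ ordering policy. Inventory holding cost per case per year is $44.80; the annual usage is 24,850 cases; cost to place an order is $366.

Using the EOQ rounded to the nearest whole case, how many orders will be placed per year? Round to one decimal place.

Optimal lot size Q* = (2 × 24,850 × $366 / $44.8)^½ ≈ 637.21 → Q = 637
Orders per year = D/Q = 24,850 / 637 = 39.011

39.0 orders per year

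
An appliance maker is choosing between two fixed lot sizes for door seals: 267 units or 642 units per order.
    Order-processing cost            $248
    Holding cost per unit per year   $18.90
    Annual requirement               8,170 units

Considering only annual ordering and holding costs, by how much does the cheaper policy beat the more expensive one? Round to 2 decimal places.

TC(Q) = (D/Q)S + (Q/2)H
TC(267) = (8,170/267)×248 + (267/2)×18.9 = $10,111.76
TC(642) = (8,170/642)×248 + (642/2)×18.9 = $9,222.91
Cheaper: Q = 642.  Difference = $888.85

$888.85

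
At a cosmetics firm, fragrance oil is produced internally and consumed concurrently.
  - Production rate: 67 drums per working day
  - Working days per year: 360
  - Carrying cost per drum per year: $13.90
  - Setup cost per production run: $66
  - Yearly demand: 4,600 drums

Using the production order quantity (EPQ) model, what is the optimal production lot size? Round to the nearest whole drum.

232 drums

Daily demand d = 4,600/360 = 12.778; p = 67; 1 − d/p = 0.80929
EPQ = √(2DS / (H(1 − d/p)))
    = √(2 × 4,600 × 66 / (13.9 × 0.80929)) ≈ 232.33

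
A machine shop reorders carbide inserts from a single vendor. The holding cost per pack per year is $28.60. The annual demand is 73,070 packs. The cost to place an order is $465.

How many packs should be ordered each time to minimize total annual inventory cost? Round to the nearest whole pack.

1,541 packs

EOQ = √(2DS/H) = √(2 × 73,070 × 465 / 28.6)
    = √(2,376,052.45) ≈ 1,541.44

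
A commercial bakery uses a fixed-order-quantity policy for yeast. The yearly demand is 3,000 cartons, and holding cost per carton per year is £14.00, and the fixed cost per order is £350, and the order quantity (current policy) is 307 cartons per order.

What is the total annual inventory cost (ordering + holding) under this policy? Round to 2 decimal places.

£5,569.20

Annual ordering cost = (D/Q)·S = (3,000/307) × 350 = £3,420.20
Annual holding cost  = (Q/2)·H = (307/2) × 14 = £2,149.00
Total = £3,420.20 + £2,149.00 = £5,569.20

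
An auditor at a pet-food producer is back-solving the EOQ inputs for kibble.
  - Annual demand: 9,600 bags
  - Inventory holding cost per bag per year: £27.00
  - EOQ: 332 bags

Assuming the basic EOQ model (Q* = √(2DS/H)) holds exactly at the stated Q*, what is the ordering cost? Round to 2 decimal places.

From Q* = √(2DS/H) ⇒ Q*² = 2DS/H.
S = Q²H / (2D) = 332² × 27 / (2 × 9,600) = 155.0025

£155.00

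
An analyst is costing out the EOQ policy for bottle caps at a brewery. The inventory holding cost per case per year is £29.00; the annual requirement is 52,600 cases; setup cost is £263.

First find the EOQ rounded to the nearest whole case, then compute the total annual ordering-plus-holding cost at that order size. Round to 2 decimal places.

Q* = √(2·D·S / H) = √(2·52,600·263 / 29) = √954,055.2 ≈ 976.76 → Q = 977 cases
Ordering: D/Q × S = 52,600/977 × £263 = £14,159.47
Holding:  Q/2 × H = 977/2 × £29 = £14,166.50
Total = £14,159.47 + £14,166.50 = £28,325.97

£28,325.97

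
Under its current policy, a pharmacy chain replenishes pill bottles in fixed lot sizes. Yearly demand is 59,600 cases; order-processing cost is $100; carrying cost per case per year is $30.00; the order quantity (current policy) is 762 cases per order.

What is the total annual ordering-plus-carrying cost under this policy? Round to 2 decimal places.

Orders/yr = 59,600/762 = 78.215; ordering cost = 78.215 × $100 = $7,821.52
Average inventory = 762/2 = 381; holding cost = 381 × $30 = $11,430.00
Total = $7,821.52 + $11,430.00 = $19,251.52

$19,251.52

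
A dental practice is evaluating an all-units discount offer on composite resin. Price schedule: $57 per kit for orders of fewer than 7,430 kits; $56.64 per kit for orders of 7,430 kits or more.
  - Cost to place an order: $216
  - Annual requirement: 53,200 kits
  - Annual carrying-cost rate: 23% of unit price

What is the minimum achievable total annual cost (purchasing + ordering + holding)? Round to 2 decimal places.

$3,049,757.97

H₁ = 23%×$57 = $13.1100;  H₂ = 23%×$56.64 = $13.0272
EOQ₁ = √(2×53,200×216/13.1100) = 1,324.03  (< 7,430, feasible at tier 1)
EOQ₂ = √(2×53,200×216/13.0272) = 1,328.23  (< 7,430 → use Q = 7,430 at tier-2 price)
TC(tier 1 (EOQ₁), Q≈1,324.0) = $3,049,757.97
TC(tier 2, Q≈7,430.0) = $3,063,190.64
Minimum at tier 1 (EOQ₁): $3,049,757.97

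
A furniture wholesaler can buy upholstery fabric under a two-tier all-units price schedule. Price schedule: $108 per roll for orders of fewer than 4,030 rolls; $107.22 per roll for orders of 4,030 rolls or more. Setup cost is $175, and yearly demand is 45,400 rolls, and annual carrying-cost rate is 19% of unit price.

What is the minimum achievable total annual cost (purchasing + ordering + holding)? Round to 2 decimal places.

$4,910,808.64

H₁ = 19%×$108 = $20.5200;  H₂ = 19%×$107.22 = $20.3718
EOQ₁ = √(2×45,400×175/20.5200) = 879.98  (< 4,030, feasible at tier 1)
EOQ₂ = √(2×45,400×175/20.3718) = 883.18  (< 4,030 → use Q = 4,030 at tier-2 price)
TC(tier 1 (EOQ₁), Q≈880.0) = $4,921,257.21
TC(tier 2, Q≈4,030.0) = $4,910,808.64
Minimum at tier 2: $4,910,808.64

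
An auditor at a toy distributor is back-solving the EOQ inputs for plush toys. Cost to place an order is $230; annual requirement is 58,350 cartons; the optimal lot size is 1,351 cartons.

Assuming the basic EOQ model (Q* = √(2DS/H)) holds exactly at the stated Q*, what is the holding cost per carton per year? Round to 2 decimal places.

Since Q* = (2DS/H)^½, squaring gives Q*²·H = 2DS.
H = 2DS / Q² = 2 × 58,350 × 230 / 1,351² = 14.7058

$14.71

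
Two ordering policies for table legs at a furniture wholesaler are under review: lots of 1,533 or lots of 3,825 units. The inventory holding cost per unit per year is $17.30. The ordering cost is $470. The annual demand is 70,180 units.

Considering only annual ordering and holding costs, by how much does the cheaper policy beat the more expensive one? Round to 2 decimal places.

For each Q, cost = (D/Q)·S + (Q/2)·H.
TC(1,533) = (70,180/1,533)×470 + (1,533/2)×17.3 = $34,776.82
TC(3,825) = (70,180/3,825)×470 + (3,825/2)×17.3 = $41,709.67
Cheaper: Q = 1,533.  Difference = $6,932.85

$6,932.85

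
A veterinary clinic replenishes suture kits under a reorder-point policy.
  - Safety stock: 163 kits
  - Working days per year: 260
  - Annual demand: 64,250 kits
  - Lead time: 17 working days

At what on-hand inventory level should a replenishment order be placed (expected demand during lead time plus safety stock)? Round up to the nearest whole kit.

4,364 kits

Daily demand d = 64,250 / 260 = 247.115 kits/day
Demand during lead time = 247.115 × 17 = 4,200.96
Reorder point = 4,200.96 + 163 = 4,363.96 → round up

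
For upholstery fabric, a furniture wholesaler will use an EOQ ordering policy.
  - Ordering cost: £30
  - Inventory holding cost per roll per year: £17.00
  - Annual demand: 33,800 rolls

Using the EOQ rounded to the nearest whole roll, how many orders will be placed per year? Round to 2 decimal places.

Q* = √(2·D·S / H) = √(2·33,800·30 / 17) = √119,294.1 ≈ 345.39 → Q = 345
N = D/Q = 33,800/345 ≈ 97.971 orders/yr

97.97 orders per year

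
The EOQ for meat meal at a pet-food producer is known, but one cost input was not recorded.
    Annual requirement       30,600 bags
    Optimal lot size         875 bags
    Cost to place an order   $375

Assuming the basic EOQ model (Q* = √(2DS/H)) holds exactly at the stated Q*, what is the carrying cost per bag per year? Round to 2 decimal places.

$29.98

Since Q* = (2DS/H)^½, squaring gives Q*²·H = 2DS.
H = 2DS / Q² = 2 × 30,600 × 375 / 875² = 29.9755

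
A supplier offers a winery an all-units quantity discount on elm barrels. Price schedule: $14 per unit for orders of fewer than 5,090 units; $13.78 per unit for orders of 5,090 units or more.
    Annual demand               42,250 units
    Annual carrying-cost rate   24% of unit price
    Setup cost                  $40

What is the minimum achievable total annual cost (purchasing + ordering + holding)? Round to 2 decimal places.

$590,953.85

H₁ = 24%×$14 = $3.3600;  H₂ = 24%×$13.78 = $3.3072
EOQ₁ = √(2×42,250×40/3.3600) = 1,002.97  (< 5,090, feasible at tier 1)
EOQ₂ = √(2×42,250×40/3.3072) = 1,010.95  (< 5,090 → use Q = 5,090 at tier-2 price)
TC(tier 1 (EOQ₁), Q≈1,003.0) = $594,869.99
TC(tier 2, Q≈5,090.0) = $590,953.85
Minimum at tier 2: $590,953.85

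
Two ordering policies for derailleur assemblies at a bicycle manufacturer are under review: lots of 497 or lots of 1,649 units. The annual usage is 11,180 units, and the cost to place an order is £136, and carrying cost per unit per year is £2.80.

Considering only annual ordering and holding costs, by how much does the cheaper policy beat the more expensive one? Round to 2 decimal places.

For each Q, cost = (D/Q)·S + (Q/2)·H.
TC(497) = (11,180/497)×136 + (497/2)×2.8 = £3,755.12
TC(1,649) = (11,180/1,649)×136 + (1,649/2)×2.8 = £3,230.66
Lots of 1,649 are cheaper by £524.45.

£524.45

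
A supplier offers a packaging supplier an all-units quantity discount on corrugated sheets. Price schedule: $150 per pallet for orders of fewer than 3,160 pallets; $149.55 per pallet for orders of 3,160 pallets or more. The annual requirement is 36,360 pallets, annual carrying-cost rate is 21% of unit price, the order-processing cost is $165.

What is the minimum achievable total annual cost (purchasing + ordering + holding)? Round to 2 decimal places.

H₁ = 21%×$150 = $31.5000;  H₂ = 21%×$149.55 = $31.4055
EOQ₁ = √(2×36,360×165/31.5000) = 617.18  (< 3,160, feasible at tier 1)
EOQ₂ = √(2×36,360×165/31.4055) = 618.11  (< 3,160 → use Q = 3,160 at tier-2 price)
TC(tier 1 (EOQ₁), Q≈617.2) = $5,473,441.25
TC(tier 2, Q≈3,160.0) = $5,489,157.23
Minimum at tier 1 (EOQ₁): $5,473,441.25

$5,473,441.25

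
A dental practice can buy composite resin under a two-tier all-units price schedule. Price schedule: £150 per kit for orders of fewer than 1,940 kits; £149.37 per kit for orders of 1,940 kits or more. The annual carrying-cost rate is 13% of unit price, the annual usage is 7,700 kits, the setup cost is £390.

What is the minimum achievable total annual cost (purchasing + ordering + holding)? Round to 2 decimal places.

H₁ = 13%×£150 = £19.5000;  H₂ = 13%×£149.37 = £19.4181
EOQ₁ = √(2×7,700×390/19.5000) = 554.98  (< 1,940, feasible at tier 1)
EOQ₂ = √(2×7,700×390/19.4181) = 556.15  (< 1,940 → use Q = 1,940 at tier-2 price)
TC(tier 1 (EOQ₁), Q≈555.0) = £1,165,822.06
TC(tier 2, Q≈1,940.0) = £1,170,532.50
Minimum at tier 1 (EOQ₁): £1,165,822.06

£1,165,822.06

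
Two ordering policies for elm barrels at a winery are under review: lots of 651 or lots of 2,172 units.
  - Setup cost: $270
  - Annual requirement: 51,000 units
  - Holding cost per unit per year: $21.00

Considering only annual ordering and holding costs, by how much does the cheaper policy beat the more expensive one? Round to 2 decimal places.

$1,158.21

TC(Q) = (D/Q)S + (Q/2)H
TC(651) = (51,000/651)×270 + (651/2)×21 = $27,987.57
TC(2,172) = (51,000/2,172)×270 + (2,172/2)×21 = $29,145.78
Cheaper: Q = 651.  Difference = $1,158.21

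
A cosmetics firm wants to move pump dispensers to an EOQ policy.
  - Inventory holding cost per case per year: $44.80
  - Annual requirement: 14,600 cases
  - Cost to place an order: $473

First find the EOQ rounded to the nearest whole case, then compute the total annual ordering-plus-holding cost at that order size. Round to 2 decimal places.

Optimal lot size Q* = (2 × 14,600 × $473 / $44.8)^½ ≈ 555.24 → Q = 555 cases
Annual ordering cost = (D/Q)·S = (14,600/555) × 473 = $12,442.88
Annual holding cost  = (Q/2)·H = (555/2) × 44.8 = $12,432.00
Total = $12,442.88 + $12,432.00 = $24,874.88

$24,874.88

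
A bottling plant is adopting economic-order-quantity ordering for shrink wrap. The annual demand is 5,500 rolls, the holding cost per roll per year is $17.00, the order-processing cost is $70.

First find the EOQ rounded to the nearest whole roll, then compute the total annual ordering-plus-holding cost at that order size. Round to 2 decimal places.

$3,618.01

2DS/H = 2·5,500·70/17 = 45,294.12
EOQ = √45,294.12 ≈ 212.82 → Q = 213 rolls
Ordering: D/Q × S = 5,500/213 × $70 = $1,807.51
Holding:  Q/2 × H = 213/2 × $17 = $1,810.50
Total = $1,807.51 + $1,810.50 = $3,618.01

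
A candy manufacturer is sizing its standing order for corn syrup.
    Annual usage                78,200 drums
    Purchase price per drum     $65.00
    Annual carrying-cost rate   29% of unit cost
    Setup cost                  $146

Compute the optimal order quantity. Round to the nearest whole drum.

H = i·C = 0.29 × $65 = $18.8500 per drum-year
Optimal lot size Q* = (2 × 78,200 × $146 / $18.85)^½ ≈ 1,100.62

1,101 drums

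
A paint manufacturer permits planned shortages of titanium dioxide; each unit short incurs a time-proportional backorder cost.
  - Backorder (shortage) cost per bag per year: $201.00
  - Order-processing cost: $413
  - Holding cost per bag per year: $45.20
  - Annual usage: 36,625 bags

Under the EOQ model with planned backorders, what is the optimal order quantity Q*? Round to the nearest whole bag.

905 bags

Q* = √(2DS/H) · √((H + b)/b)
   = √(2 × 36,625 × 413 / 45.2) · √((45.2 + 201) / 201)
   = 818.106 × 1.1067 ≈ 905.43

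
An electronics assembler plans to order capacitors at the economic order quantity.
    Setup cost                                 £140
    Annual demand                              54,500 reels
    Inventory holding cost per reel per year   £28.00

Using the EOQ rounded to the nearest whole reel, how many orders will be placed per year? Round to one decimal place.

73.8 orders per year

Q* = √(2·D·S / H) = √(2·54,500·140 / 28) = √545,000.0 ≈ 738.24 → Q = 738
N = D/Q = 54,500/738 ≈ 73.848 orders/yr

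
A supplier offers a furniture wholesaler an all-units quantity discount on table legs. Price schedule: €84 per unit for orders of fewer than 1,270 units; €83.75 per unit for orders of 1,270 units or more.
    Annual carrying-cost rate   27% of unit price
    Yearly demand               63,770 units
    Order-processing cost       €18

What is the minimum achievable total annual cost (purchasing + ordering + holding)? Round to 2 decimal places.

H₁ = 27%×€84 = €22.6800;  H₂ = 27%×€83.75 = €22.6125
EOQ₁ = √(2×63,770×18/22.6800) = 318.15  (< 1,270, feasible at tier 1)
EOQ₂ = √(2×63,770×18/22.6125) = 318.63  (< 1,270 → use Q = 1,270 at tier-2 price)
TC(tier 1 (EOQ₁), Q≈318.2) = €5,363,895.74
TC(tier 2, Q≈1,270.0) = €5,356,000.26
Minimum at tier 2: €5,356,000.26

€5,356,000.26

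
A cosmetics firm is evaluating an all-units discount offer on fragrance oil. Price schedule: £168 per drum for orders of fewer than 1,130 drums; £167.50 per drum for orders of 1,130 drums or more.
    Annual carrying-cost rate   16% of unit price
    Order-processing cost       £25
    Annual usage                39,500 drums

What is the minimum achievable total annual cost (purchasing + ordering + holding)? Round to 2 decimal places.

£6,632,265.89

H₁ = 16%×£168 = £26.8800;  H₂ = 16%×£167.50 = £26.8000
EOQ₁ = √(2×39,500×25/26.8800) = 271.06  (< 1,130, feasible at tier 1)
EOQ₂ = √(2×39,500×25/26.8000) = 271.47  (< 1,130 → use Q = 1,130 at tier-2 price)
TC(tier 1 (EOQ₁), Q≈271.1) = £6,643,286.15
TC(tier 2, Q≈1,130.0) = £6,632,265.89
Minimum at tier 2: £6,632,265.89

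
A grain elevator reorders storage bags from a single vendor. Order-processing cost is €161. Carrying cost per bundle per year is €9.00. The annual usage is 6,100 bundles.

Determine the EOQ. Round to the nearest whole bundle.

467 bundles

Optimal lot size Q* = (2 × 6,100 × €161 / €9)^½ ≈ 467.17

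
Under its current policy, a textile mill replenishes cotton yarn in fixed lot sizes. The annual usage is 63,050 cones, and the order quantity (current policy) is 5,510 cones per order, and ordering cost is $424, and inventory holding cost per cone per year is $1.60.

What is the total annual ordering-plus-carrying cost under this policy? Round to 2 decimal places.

$9,259.76

Orders/yr = 63,050/5,510 = 11.443; ordering cost = 11.443 × $424 = $4,851.76
Average inventory = 5,510/2 = 2755; holding cost = 2755 × $1.6 = $4,408.00
Total = $4,851.76 + $4,408.00 = $9,259.76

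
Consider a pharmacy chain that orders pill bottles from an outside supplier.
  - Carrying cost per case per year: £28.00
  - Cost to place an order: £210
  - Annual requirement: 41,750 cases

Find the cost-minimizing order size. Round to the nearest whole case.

Q* = √(2·D·S / H) = √(2·41,750·210 / 28) = √626,250.0 ≈ 791.36

791 cases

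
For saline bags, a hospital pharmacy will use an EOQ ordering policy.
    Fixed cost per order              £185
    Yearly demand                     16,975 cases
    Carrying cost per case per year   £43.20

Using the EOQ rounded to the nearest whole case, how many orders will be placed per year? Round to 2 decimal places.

44.55 orders per year

Optimal lot size Q* = (2 × 16,975 × £185 / £43.2)^½ ≈ 381.30 → Q = 381
N = D/Q = 16,975/381 ≈ 44.554 orders/yr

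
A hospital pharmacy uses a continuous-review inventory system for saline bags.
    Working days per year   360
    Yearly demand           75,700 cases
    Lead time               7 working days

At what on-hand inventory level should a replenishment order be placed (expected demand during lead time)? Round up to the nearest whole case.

1,472 cases

Daily demand d = 75,700 / 360 = 210.278 cases/day
Demand during lead time = 210.278 × 7 = 1,471.94
Reorder point = 1,471.94 → round up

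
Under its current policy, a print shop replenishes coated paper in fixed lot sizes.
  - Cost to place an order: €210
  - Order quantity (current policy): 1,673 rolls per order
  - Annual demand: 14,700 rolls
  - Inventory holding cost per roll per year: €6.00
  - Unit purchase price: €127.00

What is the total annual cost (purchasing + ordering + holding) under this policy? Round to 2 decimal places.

Orders/yr = 14,700/1,673 = 8.787; ordering cost = 8.787 × €210 = €1,845.19
Average inventory = 1,673/2 = 836.5; holding cost = 836.5 × €6 = €5,019.00
Purchase cost = D·C = 14,700 × 127 = €1,866,900.00
Total = €1,845.19 + €5,019.00 + €1,866,900.00 = €1,873,764.19

€1,873,764.19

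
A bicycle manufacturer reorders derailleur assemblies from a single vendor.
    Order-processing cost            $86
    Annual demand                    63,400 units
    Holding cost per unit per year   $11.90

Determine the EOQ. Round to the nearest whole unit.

EOQ = √(2DS/H) = √(2 × 63,400 × 86 / 11.9)
    = √(916,369.75) ≈ 957.27

957 units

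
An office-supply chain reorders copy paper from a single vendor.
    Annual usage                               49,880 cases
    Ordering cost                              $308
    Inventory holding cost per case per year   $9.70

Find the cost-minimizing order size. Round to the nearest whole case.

1,780 cases

Q* = √(2·D·S / H) = √(2·49,880·308 / 9.7) = √3,167,637.1 ≈ 1,779.79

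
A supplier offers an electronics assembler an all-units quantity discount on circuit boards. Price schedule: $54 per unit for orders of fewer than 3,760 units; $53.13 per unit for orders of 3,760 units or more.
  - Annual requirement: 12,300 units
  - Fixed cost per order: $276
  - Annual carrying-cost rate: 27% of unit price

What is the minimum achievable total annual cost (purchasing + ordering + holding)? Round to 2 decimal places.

H₁ = 27%×$54 = $14.5800;  H₂ = 27%×$53.13 = $14.3451
EOQ₁ = √(2×12,300×276/14.5800) = 682.41  (< 3,760, feasible at tier 1)
EOQ₂ = √(2×12,300×276/14.3451) = 687.97  (< 3,760 → use Q = 3,760 at tier-2 price)
TC(tier 1 (EOQ₁), Q≈682.4) = $674,149.49
TC(tier 2, Q≈3,760.0) = $681,370.66
Minimum at tier 1 (EOQ₁): $674,149.49

$674,149.49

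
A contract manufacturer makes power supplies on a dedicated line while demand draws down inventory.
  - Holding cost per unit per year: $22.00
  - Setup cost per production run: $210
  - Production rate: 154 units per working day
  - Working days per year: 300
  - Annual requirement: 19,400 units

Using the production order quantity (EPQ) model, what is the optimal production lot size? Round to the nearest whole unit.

Daily demand d = 19,400/300 = 64.667; p = 154; 1 − d/p = 0.58009
EPQ = √(2DS / (H(1 − d/p)))
    = √(2 × 19,400 × 210 / (22 × 0.58009)) ≈ 799.04

799 units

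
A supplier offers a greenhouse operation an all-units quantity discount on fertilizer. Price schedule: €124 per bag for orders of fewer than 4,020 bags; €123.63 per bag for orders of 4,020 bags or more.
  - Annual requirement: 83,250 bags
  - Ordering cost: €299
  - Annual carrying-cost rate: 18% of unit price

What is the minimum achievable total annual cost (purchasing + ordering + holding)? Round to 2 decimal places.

H₁ = 18%×€124 = €22.3200;  H₂ = 18%×€123.63 = €22.2534
EOQ₁ = √(2×83,250×299/22.3200) = 1,493.47  (< 4,020, feasible at tier 1)
EOQ₂ = √(2×83,250×299/22.2534) = 1,495.70  (< 4,020 → use Q = 4,020 at tier-2 price)
TC(tier 1 (EOQ₁), Q≈1,493.5) = €10,356,334.18
TC(tier 2, Q≈4,020.0) = €10,343,118.81
Minimum at tier 2: €10,343,118.81

€10,343,118.81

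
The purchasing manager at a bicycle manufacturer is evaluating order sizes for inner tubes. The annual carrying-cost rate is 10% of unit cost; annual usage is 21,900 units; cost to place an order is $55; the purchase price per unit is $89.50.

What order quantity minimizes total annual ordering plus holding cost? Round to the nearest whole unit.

519 units

Holding cost per unit per year: H = 10% × $89.5 = $8.9500
EOQ = √(2DS/H) = √(2 × 21,900 × 55 / 8.95)
    = √(269,162.01) ≈ 518.81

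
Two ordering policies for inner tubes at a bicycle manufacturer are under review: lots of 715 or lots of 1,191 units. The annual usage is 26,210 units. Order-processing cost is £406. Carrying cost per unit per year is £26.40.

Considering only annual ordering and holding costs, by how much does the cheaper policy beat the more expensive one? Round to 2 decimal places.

£335.05

For each Q, cost = (D/Q)·S + (Q/2)·H.
TC(715) = (26,210/715)×406 + (715/2)×26.4 = £24,320.88
TC(1,191) = (26,210/1,191)×406 + (1,191/2)×26.4 = £24,655.93
|ΔTC| = |£24,320.88 − £24,655.93| = £335.05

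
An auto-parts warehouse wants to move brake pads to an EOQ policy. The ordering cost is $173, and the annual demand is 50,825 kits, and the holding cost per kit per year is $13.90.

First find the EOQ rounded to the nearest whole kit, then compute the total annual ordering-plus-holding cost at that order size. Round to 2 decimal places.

$15,634.51

Optimal lot size Q* = (2 × 50,825 × $173 / $13.9)^½ ≈ 1,124.78 → Q = 1,125 kits
Ordering: D/Q × S = 50,825/1,125 × $173 = $7,815.76
Holding:  Q/2 × H = 1,125/2 × $13.9 = $7,818.75
Total = $7,815.76 + $7,818.75 = $15,634.51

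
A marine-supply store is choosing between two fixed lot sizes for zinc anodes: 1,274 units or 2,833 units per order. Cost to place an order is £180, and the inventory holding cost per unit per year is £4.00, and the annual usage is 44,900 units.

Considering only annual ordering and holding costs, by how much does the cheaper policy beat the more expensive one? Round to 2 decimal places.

TC(Q) = (D/Q)S + (Q/2)H
TC(1,274) = (44,900/1,274)×180 + (1,274/2)×4 = £8,891.80
TC(2,833) = (44,900/2,833)×180 + (2,833/2)×4 = £8,518.81
|ΔTC| = |£8,891.80 − £8,518.81| = £372.99

£372.99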